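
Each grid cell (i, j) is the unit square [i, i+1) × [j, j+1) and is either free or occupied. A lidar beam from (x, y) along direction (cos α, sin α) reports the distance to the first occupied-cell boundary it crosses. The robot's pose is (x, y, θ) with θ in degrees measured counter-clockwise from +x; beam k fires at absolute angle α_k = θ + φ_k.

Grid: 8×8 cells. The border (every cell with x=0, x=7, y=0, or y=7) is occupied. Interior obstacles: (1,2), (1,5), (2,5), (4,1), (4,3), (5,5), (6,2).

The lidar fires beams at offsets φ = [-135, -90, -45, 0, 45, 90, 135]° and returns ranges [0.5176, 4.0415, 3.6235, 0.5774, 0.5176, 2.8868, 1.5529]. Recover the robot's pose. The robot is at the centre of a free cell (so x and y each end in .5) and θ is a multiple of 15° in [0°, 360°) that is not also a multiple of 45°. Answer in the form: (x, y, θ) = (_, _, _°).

(x, y, θ) = (4.5, 2.5, 240°)

Enumerate (i+0.5, j+0.5, θ) over the 29 free cells and 16 admissible headings. For each, cast all 7 beams and compare to the given ranges.
  (4.5, 4.5, 345°): beam 1 = 3.0000 ≠ 0.5176 ✗
  (3.5, 4.5, 330°): beam 1 = 2.5882 ≠ 0.5176 ✗
  (6.5, 1.5, 300°): beam 1 = 1.5529 ≠ 0.5176 ✗
  (4.5, 2.5, 285°): beam 1 = 4.0415 ≠ 0.5176 ✗
  …
  (4.5, 2.5, 240°): r_1=0.5176, r_2=4.0415, r_3=3.6235, r_4=0.5774, r_5=0.5176, r_6=2.8868, r_7=1.5529 — all match ✓
Only this pose fits every beam.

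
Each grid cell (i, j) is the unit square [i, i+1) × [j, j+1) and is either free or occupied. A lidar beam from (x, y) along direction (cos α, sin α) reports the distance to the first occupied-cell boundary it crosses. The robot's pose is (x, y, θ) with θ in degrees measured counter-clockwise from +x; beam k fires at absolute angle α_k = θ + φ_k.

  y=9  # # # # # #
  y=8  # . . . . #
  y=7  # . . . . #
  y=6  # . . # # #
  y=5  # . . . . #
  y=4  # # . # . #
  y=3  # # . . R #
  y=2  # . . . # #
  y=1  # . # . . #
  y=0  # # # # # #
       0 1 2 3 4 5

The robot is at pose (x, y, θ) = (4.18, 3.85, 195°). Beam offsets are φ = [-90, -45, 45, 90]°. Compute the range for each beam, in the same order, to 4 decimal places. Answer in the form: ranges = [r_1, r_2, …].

ranges = [0.6955, 0.3000, 2.3600, 0.8800]

beam 1: φ=-90°, α=105°
  direction (-0.2588, 0.9659); cell (4,3); t to first gridline: x 0.6955, y 0.1553 (then +3.8637 / +1.0353)
    (4,4) via y @ 0.1553
    (3,4) via x @ 0.6955  # hit
  → r_1 = 0.6955
beam 2: φ=-45°, α=150°
  direction (-0.8660, 0.5000); cell (4,3); t to first gridline: x 0.2078, y 0.3000 (then +1.1547 / +2.0000)
    (3,3) via x @ 0.2078
    (3,4) via y @ 0.3000  # hit
  → r_2 = 0.3000
beam 3: φ=45°, α=240°
  direction (-0.5000, -0.8660); cell (4,3); t to first gridline: x 0.3600, y 0.9815 (then +2.0000 / +1.1547)
    (3,3) via x @ 0.3600
    (3,2) via y @ 0.9815
    (3,1) via y @ 2.1362
    (2,1) via x @ 2.3600  # hit
  → r_3 = 2.3600
beam 4: φ=90°, α=285°
  direction (0.2588, -0.9659); cell (4,3); t to first gridline: x 3.1682, y 0.8800 (then +3.8637 / +1.0353)
    (4,2) via y @ 0.8800  # hit
  → r_4 = 0.8800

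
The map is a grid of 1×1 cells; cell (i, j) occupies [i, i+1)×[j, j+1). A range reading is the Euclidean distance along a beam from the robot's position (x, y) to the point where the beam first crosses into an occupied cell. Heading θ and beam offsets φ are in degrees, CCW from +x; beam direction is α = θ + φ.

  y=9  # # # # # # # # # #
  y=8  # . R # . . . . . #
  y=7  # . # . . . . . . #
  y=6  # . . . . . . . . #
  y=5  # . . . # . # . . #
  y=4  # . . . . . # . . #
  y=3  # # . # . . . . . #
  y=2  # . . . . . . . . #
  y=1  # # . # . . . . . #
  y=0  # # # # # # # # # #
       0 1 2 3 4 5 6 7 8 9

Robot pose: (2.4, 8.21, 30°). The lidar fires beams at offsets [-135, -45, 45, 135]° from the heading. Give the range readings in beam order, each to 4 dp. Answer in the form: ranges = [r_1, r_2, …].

ranges = [0.2174, 0.6212, 0.8179, 1.4494]

beam 1: φ=-135°, α=255°
  d=(-0.2588,-0.9659)  start (2,8)  tX=1.5455 tY=0.2174  stride 1/|dx|=3.8637 1/|dy|=1.0353
    cross y-line → (2,7), t=0.2174 (wall)
  → r_1 = 0.2174
beam 2: φ=-45°, α=345°
  d=(0.9659,-0.2588)  start (2,8)  tX=0.6212 tY=0.8114  stride 1/|dx|=1.0353 1/|dy|=3.8637
    cross x-line → (3,8), t=0.6212 (wall)
  → r_2 = 0.6212
beam 3: φ=45°, α=75°
  d=(0.2588,0.9659)  start (2,8)  tX=2.3182 tY=0.8179  stride 1/|dx|=3.8637 1/|dy|=1.0353
    cross y-line → (2,9), t=0.8179 (wall)
  → r_3 = 0.8179
beam 4: φ=135°, α=165°
  d=(-0.9659,0.2588)  start (2,8)  tX=0.4141 tY=3.0523  stride 1/|dx|=1.0353 1/|dy|=3.8637
    cross x-line → (1,8), t=0.4141
    cross x-line → (0,8), t=1.4494 (wall)
  → r_4 = 1.4494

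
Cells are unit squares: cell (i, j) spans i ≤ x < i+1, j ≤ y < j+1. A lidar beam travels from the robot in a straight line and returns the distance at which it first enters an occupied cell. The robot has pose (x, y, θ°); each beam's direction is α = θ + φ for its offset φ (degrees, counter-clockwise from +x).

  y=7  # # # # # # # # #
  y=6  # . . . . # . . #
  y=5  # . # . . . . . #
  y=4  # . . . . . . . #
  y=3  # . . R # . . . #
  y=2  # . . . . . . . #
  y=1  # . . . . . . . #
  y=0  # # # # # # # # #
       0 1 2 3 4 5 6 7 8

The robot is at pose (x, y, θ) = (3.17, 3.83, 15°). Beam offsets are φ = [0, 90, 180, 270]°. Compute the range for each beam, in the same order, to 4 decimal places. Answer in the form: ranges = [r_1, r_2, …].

beam 1: φ=0°, α=15°
  dir = (cos 15°, sin 15°) = (0.9659, 0.2588); from cell (3,3)
  next x-line at t=0.8593, next y-line at t=0.6568; Δt_x=1.0353, Δt_y=3.8637
    y: enter (3,4) at t=0.6568
    x: enter (4,4) at t=0.8593
    x: enter (5,4) at t=1.8946
    x: enter (6,4) at t=2.9298
    x: enter (7,4) at t=3.9651
    y: enter (7,5) at t=4.5205
    x: enter (8,5) at t=5.0004 ← occupied
  → r_1 = 5.0004
beam 2: φ=90°, α=105°
  dir = (cos 105°, sin 105°) = (-0.2588, 0.9659); from cell (3,3)
  next x-line at t=0.6568, next y-line at t=0.1760; Δt_x=3.8637, Δt_y=1.0353
    y: enter (3,4) at t=0.1760
    x: enter (2,4) at t=0.6568
    y: enter (2,5) at t=1.2113 ← occupied
  → r_2 = 1.2113
beam 3: φ=180°, α=195°
  dir = (cos 195°, sin 195°) = (-0.9659, -0.2588); from cell (3,3)
  next x-line at t=0.1760, next y-line at t=3.2069; Δt_x=1.0353, Δt_y=3.8637
    x: enter (2,3) at t=0.1760
    x: enter (1,3) at t=1.2113
    x: enter (0,3) at t=2.2465 ← occupied
  → r_3 = 2.2465
beam 4: φ=270°, α=285°
  dir = (cos 285°, sin 285°) = (0.2588, -0.9659); from cell (3,3)
  next x-line at t=3.2069, next y-line at t=0.8593; Δt_x=3.8637, Δt_y=1.0353
    y: enter (3,2) at t=0.8593
    y: enter (3,1) at t=1.8946
    y: enter (3,0) at t=2.9298 ← occupied
  → r_4 = 2.9298

ranges = [5.0004, 1.2113, 2.2465, 2.9298]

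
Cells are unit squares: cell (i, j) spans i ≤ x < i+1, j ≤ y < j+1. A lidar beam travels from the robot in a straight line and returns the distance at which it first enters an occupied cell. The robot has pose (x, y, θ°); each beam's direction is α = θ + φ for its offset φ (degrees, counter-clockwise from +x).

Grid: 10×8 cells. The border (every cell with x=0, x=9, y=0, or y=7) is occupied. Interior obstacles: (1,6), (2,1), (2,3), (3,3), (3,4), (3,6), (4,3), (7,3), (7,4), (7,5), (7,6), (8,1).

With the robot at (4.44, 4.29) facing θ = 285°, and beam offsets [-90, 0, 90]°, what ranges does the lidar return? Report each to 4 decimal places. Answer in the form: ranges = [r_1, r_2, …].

ranges = [0.4555, 0.3002, 2.6503]

beam 1: φ=-90°, α=195°
  direction (-0.9659, -0.2588); cell (4,4); t to first gridline: x 0.4555, y 1.1205 (then +1.0353 / +3.8637)
    (3,4) via x @ 0.4555  # hit
  → r_1 = 0.4555
beam 2: φ=0°, α=285°
  direction (0.2588, -0.9659); cell (4,4); t to first gridline: x 2.1637, y 0.3002 (then +3.8637 / +1.0353)
    (4,3) via y @ 0.3002  # hit
  → r_2 = 0.3002
beam 3: φ=90°, α=15°
  direction (0.9659, 0.2588); cell (4,4); t to first gridline: x 0.5798, y 2.7432 (then +1.0353 / +3.8637)
    (5,4) via x @ 0.5798
    (6,4) via x @ 1.6150
    (7,4) via x @ 2.6503  # hit
  → r_3 = 2.6503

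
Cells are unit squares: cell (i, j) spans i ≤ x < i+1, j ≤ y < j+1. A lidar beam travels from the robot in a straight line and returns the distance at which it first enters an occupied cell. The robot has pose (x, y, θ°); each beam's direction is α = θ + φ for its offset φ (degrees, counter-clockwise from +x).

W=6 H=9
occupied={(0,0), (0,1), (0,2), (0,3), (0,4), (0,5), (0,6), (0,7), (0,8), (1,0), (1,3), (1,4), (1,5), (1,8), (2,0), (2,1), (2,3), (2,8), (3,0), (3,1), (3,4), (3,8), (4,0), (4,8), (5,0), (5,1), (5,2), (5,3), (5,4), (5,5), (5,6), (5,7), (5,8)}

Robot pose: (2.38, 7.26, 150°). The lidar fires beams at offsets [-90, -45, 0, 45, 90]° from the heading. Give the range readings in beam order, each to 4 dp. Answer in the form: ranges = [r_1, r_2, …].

beam 1: φ=-90°, α=60°
  d=(0.5000,0.8660)  start (2,7)  tX=1.2400 tY=0.8545  stride 1/|dx|=2.0000 1/|dy|=1.1547
    cross y-line → (2,8), t=0.8545 (wall)
  → r_1 = 0.8545
beam 2: φ=-45°, α=105°
  d=(-0.2588,0.9659)  start (2,7)  tX=1.4682 tY=0.7661  stride 1/|dx|=3.8637 1/|dy|=1.0353
    cross y-line → (2,8), t=0.7661 (wall)
  → r_2 = 0.7661
beam 3: φ=0°, α=150°
  d=(-0.8660,0.5000)  start (2,7)  tX=0.4388 tY=1.4800  stride 1/|dx|=1.1547 1/|dy|=2.0000
    cross x-line → (1,7), t=0.4388
    cross y-line → (1,8), t=1.4800 (wall)
  → r_3 = 1.4800
beam 4: φ=45°, α=195°
  d=(-0.9659,-0.2588)  start (2,7)  tX=0.3934 tY=1.0046  stride 1/|dx|=1.0353 1/|dy|=3.8637
    cross x-line → (1,7), t=0.3934
    cross y-line → (1,6), t=1.0046
    cross x-line → (0,6), t=1.4287 (wall)
  → r_4 = 1.4287
beam 5: φ=90°, α=240°
  d=(-0.5000,-0.8660)  start (2,7)  tX=0.7600 tY=0.3002  stride 1/|dx|=2.0000 1/|dy|=1.1547
    cross y-line → (2,6), t=0.3002
    cross x-line → (1,6), t=0.7600
    cross y-line → (1,5), t=1.4549 (wall)
  → r_5 = 1.4549

ranges = [0.8545, 0.7661, 1.4800, 1.4287, 1.4549]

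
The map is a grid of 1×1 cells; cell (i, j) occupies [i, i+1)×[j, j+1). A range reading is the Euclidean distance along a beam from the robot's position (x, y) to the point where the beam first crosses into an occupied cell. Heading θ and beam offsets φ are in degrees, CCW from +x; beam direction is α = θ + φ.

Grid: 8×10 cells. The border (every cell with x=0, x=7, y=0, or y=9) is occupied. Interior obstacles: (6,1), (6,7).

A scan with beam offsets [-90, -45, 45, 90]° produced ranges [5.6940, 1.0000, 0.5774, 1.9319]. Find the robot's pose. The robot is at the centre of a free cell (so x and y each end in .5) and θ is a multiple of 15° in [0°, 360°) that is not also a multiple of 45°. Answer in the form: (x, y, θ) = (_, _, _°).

Enumerate (i+0.5, j+0.5, θ) over the 46 free cells and 16 admissible headings. For each, cast all 4 beams and compare to the given ranges.
  (5.5, 4.5, 240°): beam 1 = 5.1962 ≠ 5.6940 ✗
  (4.5, 6.5, 255°): beam 1 = 3.6235 ≠ 5.6940 ✗
  (1.5, 2.5, 15°): beam 1 = 1.5529 ≠ 5.6940 ✗
  (6.5, 8.5, 30°): beam 1 = 0.5774 ≠ 5.6940 ✗
  (6.5, 6.5, 210°): beam 1 = 0.5774 ≠ 5.6940 ✗
  …
  (1.5, 3.5, 165°): r_1=5.6940, r_2=1.0000, r_3=0.5774, r_4=1.9319 — all match ✓
No second candidate reproduces the full scan.

(x, y, θ) = (1.5, 3.5, 165°)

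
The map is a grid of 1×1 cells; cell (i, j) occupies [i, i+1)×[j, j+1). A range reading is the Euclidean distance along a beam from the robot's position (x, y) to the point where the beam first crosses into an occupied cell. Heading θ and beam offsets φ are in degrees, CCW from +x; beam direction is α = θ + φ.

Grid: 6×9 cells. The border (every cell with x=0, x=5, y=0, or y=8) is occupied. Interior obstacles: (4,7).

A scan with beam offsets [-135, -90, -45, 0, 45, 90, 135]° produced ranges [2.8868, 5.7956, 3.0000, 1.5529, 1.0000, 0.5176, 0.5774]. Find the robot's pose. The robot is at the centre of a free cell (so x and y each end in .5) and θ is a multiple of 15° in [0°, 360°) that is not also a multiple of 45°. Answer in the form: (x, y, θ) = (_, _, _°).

(x, y, θ) = (2.5, 1.5, 165°)

The pose lattice has 27·16 = 432 candidates. Test each by forward raycasting.
  (2.5, 4.5, 75°): beam 1 = 4.0415 ≠ 2.8868 ✗
  (1.5, 7.5, 105°): beam 1 = 4.0415 ≠ 2.8868 ✗
  (4.5, 4.5, 165°): beam 1 = 0.5774 ≠ 2.8868 ✗
  …
  (2.5, 1.5, 165°): r_1=2.8868, r_2=5.7956, r_3=3.0000, r_4=1.5529, r_5=1.0000, r_6=0.5176, r_7=0.5774 — all match ✓
Unique over the lattice → pose = (2.5, 1.5, 165°).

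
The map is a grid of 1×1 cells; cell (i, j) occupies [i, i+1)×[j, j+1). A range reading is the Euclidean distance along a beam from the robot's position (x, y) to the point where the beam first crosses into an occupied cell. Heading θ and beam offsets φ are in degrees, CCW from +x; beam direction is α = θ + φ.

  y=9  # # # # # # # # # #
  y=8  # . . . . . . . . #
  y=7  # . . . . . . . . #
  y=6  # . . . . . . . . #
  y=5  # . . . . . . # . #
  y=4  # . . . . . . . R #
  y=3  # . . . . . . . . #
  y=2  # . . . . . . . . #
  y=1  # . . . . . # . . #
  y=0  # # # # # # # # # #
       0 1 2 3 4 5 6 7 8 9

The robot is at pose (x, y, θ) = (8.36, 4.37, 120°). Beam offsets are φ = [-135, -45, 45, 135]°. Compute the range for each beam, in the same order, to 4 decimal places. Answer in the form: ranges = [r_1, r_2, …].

ranges = [0.6626, 2.4728, 7.6196, 3.4889]

beam 1: φ=-135°, α=345°
  dir = (cos 345°, sin 345°) = (0.9659, -0.2588); from cell (8,4)
  next x-line at t=0.6626, next y-line at t=1.4296; Δt_x=1.0353, Δt_y=3.8637
    x: enter (9,4) at t=0.6626 ← occupied
  → r_1 = 0.6626
beam 2: φ=-45°, α=75°
  dir = (cos 75°, sin 75°) = (0.2588, 0.9659); from cell (8,4)
  next x-line at t=2.4728, next y-line at t=0.6522; Δt_x=3.8637, Δt_y=1.0353
    y: enter (8,5) at t=0.6522
    y: enter (8,6) at t=1.6875
    x: enter (9,6) at t=2.4728 ← occupied
  → r_2 = 2.4728
beam 3: φ=45°, α=165°
  dir = (cos 165°, sin 165°) = (-0.9659, 0.2588); from cell (8,4)
  next x-line at t=0.3727, next y-line at t=2.4341; Δt_x=1.0353, Δt_y=3.8637
    x: enter (7,4) at t=0.3727
    x: enter (6,4) at t=1.4080
    y: enter (6,5) at t=2.4341
    x: enter (5,5) at t=2.4433
    x: enter (4,5) at t=3.4785
    x: enter (3,5) at t=4.5138
    x: enter (2,5) at t=5.5491
    y: enter (2,6) at t=6.2978
    x: enter (1,6) at t=6.5844
    x: enter (0,6) at t=7.6196 ← occupied
  → r_3 = 7.6196
beam 4: φ=135°, α=255°
  dir = (cos 255°, sin 255°) = (-0.2588, -0.9659); from cell (8,4)
  next x-line at t=1.3909, next y-line at t=0.3831; Δt_x=3.8637, Δt_y=1.0353
    y: enter (8,3) at t=0.3831
    x: enter (7,3) at t=1.3909
    y: enter (7,2) at t=1.4183
    y: enter (7,1) at t=2.4536
    y: enter (7,0) at t=3.4889 ← occupied
  → r_4 = 3.4889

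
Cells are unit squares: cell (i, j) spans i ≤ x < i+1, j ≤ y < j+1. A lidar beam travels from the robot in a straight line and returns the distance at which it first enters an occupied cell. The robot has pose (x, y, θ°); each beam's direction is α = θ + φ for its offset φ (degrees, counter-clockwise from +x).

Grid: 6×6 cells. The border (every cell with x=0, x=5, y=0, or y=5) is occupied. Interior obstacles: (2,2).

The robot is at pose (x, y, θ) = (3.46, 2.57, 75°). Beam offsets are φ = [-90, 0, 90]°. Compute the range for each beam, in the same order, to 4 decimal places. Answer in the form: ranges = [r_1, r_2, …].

ranges = [1.5943, 2.5157, 0.4762]

beam 1: φ=-90°, α=345°
  dir = (cos 345°, sin 345°) = (0.9659, -0.2588); from cell (3,2)
  next x-line at t=0.5590, next y-line at t=2.2023; Δt_x=1.0353, Δt_y=3.8637
    x: enter (4,2) at t=0.5590
    x: enter (5,2) at t=1.5943 ← occupied
  → r_1 = 1.5943
beam 2: φ=0°, α=75°
  dir = (cos 75°, sin 75°) = (0.2588, 0.9659); from cell (3,2)
  next x-line at t=2.0864, next y-line at t=0.4452; Δt_x=3.8637, Δt_y=1.0353
    y: enter (3,3) at t=0.4452
    y: enter (3,4) at t=1.4804
    x: enter (4,4) at t=2.0864
    y: enter (4,5) at t=2.5157 ← occupied
  → r_2 = 2.5157
beam 3: φ=90°, α=165°
  dir = (cos 165°, sin 165°) = (-0.9659, 0.2588); from cell (3,2)
  next x-line at t=0.4762, next y-line at t=1.6614; Δt_x=1.0353, Δt_y=3.8637
    x: enter (2,2) at t=0.4762 ← occupied
  → r_3 = 0.4762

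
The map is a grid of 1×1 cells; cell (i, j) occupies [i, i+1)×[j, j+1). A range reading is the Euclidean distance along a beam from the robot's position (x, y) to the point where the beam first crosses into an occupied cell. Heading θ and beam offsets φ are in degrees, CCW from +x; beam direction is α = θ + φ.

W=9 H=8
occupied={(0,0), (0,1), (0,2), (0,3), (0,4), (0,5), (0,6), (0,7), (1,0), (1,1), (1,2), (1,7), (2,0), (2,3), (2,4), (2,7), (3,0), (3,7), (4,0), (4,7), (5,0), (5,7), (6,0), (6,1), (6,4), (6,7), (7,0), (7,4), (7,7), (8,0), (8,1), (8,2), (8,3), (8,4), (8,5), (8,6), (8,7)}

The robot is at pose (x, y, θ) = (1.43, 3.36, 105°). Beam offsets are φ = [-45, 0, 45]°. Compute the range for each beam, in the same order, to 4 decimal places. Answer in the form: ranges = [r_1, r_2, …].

ranges = [1.1400, 1.6614, 0.4965]

beam 1: φ=-45°, α=60°
  dir = (cos 60°, sin 60°) = (0.5000, 0.8660); from cell (1,3)
  next x-line at t=1.1400, next y-line at t=0.7390; Δt_x=2.0000, Δt_y=1.1547
    y: enter (1,4) at t=0.7390
    x: enter (2,4) at t=1.1400 ← occupied
  → r_1 = 1.1400
beam 2: φ=0°, α=105°
  dir = (cos 105°, sin 105°) = (-0.2588, 0.9659); from cell (1,3)
  next x-line at t=1.6614, next y-line at t=0.6626; Δt_x=3.8637, Δt_y=1.0353
    y: enter (1,4) at t=0.6626
    x: enter (0,4) at t=1.6614 ← occupied
  → r_2 = 1.6614
beam 3: φ=45°, α=150°
  dir = (cos 150°, sin 150°) = (-0.8660, 0.5000); from cell (1,3)
  next x-line at t=0.4965, next y-line at t=1.2800; Δt_x=1.1547, Δt_y=2.0000
    x: enter (0,3) at t=0.4965 ← occupied
  → r_3 = 0.4965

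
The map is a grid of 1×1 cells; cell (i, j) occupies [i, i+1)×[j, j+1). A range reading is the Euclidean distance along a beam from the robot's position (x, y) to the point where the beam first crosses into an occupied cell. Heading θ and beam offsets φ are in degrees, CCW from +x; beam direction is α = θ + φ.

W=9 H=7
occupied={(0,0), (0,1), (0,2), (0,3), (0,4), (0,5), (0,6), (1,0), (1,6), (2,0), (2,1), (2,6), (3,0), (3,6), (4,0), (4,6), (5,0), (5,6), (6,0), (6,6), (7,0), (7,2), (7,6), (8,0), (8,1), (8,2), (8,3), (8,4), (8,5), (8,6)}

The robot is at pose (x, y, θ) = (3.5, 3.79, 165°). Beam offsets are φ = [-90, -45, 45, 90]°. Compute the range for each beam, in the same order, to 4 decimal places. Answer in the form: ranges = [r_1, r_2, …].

beam 1: φ=-90°, α=75°
  d=(0.2588,0.9659)  start (3,3)  tX=1.9319 tY=0.2174  stride 1/|dx|=3.8637 1/|dy|=1.0353
    cross y-line → (3,4), t=0.2174
    cross y-line → (3,5), t=1.2527
    cross x-line → (4,5), t=1.9319
    cross y-line → (4,6), t=2.2880 (wall)
  → r_1 = 2.2880
beam 2: φ=-45°, α=120°
  d=(-0.5000,0.8660)  start (3,3)  tX=1.0000 tY=0.2425  stride 1/|dx|=2.0000 1/|dy|=1.1547
    cross y-line → (3,4), t=0.2425
    cross x-line → (2,4), t=1.0000
    cross y-line → (2,5), t=1.3972
    cross y-line → (2,6), t=2.5519 (wall)
  → r_2 = 2.5519
beam 3: φ=45°, α=210°
  d=(-0.8660,-0.5000)  start (3,3)  tX=0.5774 tY=1.5800  stride 1/|dx|=1.1547 1/|dy|=2.0000
    cross x-line → (2,3), t=0.5774
    cross y-line → (2,2), t=1.5800
    cross x-line → (1,2), t=1.7321
    cross x-line → (0,2), t=2.8868 (wall)
  → r_3 = 2.8868
beam 4: φ=90°, α=255°
  d=(-0.2588,-0.9659)  start (3,3)  tX=1.9319 tY=0.8179  stride 1/|dx|=3.8637 1/|dy|=1.0353
    cross y-line → (3,2), t=0.8179
    cross y-line → (3,1), t=1.8531
    cross x-line → (2,1), t=1.9319 (wall)
  → r_4 = 1.9319

ranges = [2.2880, 2.5519, 2.8868, 1.9319]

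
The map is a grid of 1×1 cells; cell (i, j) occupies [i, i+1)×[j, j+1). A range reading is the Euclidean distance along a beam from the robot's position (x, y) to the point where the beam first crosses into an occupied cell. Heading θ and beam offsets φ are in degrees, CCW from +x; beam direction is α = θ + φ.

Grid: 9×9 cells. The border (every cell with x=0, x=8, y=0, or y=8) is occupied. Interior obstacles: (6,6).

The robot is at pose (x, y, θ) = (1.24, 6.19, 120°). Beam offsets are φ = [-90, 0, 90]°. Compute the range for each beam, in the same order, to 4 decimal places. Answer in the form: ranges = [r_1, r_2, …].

ranges = [3.6200, 0.4800, 0.2771]

beam 1: φ=-90°, α=30°
  cosα=0.8660 sinα=0.5000 | (1,6) | tMaxX 0.8776 tMaxY 1.6200 | tΔX 1.1547 tΔY 2.0000
    t=0.8776 [x] (2,6)
    t=1.6200 [y] (2,7)
    t=2.0323 [x] (3,7)
    t=3.1870 [x] (4,7)
    t=3.6200 [y] (4,8) — stop
  → r_1 = 3.6200
beam 2: φ=0°, α=120°
  cosα=-0.5000 sinα=0.8660 | (1,6) | tMaxX 0.4800 tMaxY 0.9353 | tΔX 2.0000 tΔY 1.1547
    t=0.4800 [x] (0,6) — stop
  → r_2 = 0.4800
beam 3: φ=90°, α=210°
  cosα=-0.8660 sinα=-0.5000 | (1,6) | tMaxX 0.2771 tMaxY 0.3800 | tΔX 1.1547 tΔY 2.0000
    t=0.2771 [x] (0,6) — stop
  → r_3 = 0.2771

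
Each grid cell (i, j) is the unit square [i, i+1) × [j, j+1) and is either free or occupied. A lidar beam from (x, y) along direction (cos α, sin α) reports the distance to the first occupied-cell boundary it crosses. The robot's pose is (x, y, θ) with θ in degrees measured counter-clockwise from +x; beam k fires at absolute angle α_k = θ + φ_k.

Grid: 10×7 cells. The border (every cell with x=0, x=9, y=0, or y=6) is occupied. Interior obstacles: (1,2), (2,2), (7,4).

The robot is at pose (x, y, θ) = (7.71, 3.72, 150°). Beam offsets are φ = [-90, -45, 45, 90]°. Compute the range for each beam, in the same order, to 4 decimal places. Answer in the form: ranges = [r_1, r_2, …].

beam 1: φ=-90°, α=60°
  d=(0.5000,0.8660)  start (7,3)  tX=0.5800 tY=0.3233  stride 1/|dx|=2.0000 1/|dy|=1.1547
    cross y-line → (7,4), t=0.3233 (wall)
  → r_1 = 0.3233
beam 2: φ=-45°, α=105°
  d=(-0.2588,0.9659)  start (7,3)  tX=2.7432 tY=0.2899  stride 1/|dx|=3.8637 1/|dy|=1.0353
    cross y-line → (7,4), t=0.2899 (wall)
  → r_2 = 0.2899
beam 3: φ=45°, α=195°
  d=(-0.9659,-0.2588)  start (7,3)  tX=0.7350 tY=2.7819  stride 1/|dx|=1.0353 1/|dy|=3.8637
    cross x-line → (6,3), t=0.7350
    cross x-line → (5,3), t=1.7703
    cross y-line → (5,2), t=2.7819
    cross x-line → (4,2), t=2.8056
    cross x-line → (3,2), t=3.8409
    cross x-line → (2,2), t=4.8762 (wall)
  → r_3 = 4.8762
beam 4: φ=90°, α=240°
  d=(-0.5000,-0.8660)  start (7,3)  tX=1.4200 tY=0.8314  stride 1/|dx|=2.0000 1/|dy|=1.1547
    cross y-line → (7,2), t=0.8314
    cross x-line → (6,2), t=1.4200
    cross y-line → (6,1), t=1.9861
    cross y-line → (6,0), t=3.1408 (wall)
  → r_4 = 3.1408

ranges = [0.3233, 0.2899, 4.8762, 3.1408]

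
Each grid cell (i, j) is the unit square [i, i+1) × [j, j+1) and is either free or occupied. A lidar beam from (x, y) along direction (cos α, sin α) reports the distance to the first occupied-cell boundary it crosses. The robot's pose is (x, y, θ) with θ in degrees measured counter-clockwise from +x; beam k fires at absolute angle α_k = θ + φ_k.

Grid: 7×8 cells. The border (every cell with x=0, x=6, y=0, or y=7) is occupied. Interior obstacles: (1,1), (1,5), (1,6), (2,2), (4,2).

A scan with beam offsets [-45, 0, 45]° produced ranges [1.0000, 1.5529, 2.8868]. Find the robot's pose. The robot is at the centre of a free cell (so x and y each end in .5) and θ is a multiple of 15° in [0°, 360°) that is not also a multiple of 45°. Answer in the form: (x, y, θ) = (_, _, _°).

(x, y, θ) = (2.5, 4.5, 195°)

Candidates: 25 free-cell centres × 16 headings = 400 poses. Raycast each; keep the one whose scan matches to 4 dp.
  (4.5, 6.5, 285°): beam 1 = 4.0415 ≠ 1.0000 ✗
  (5.5, 2.5, 150°): beam 1 = 4.6587 ≠ 1.0000 ✗
  (3.5, 2.5, 330°): beam 1 = 1.5529 ≠ 1.0000 ✗
  (1.5, 4.5, 195°): beam 1 = 0.5774 ≠ 1.0000 ✗
  …
  (2.5, 4.5, 195°): r_1=1.0000, r_2=1.5529, r_3=2.8868 — all match ✓
No second candidate reproduces the full scan.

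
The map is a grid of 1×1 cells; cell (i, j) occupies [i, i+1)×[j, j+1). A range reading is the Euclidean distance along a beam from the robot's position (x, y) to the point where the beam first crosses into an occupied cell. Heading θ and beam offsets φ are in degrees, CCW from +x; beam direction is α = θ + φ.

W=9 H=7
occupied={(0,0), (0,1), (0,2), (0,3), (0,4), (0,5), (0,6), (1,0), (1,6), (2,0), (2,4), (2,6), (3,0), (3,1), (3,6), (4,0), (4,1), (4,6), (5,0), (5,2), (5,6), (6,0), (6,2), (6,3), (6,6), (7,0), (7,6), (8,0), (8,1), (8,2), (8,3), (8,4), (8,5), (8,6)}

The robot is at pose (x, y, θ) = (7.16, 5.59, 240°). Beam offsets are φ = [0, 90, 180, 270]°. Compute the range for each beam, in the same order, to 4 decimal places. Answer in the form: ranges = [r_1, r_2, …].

ranges = [1.8360, 0.9699, 0.4734, 0.8200]

beam 1: φ=0°, α=240°
  direction (-0.5000, -0.8660); cell (7,5); t to first gridline: x 0.3200, y 0.6813 (then +2.0000 / +1.1547)
    (6,5) via x @ 0.3200
    (6,4) via y @ 0.6813
    (6,3) via y @ 1.8360  # hit
  → r_1 = 1.8360
beam 2: φ=90°, α=330°
  direction (0.8660, -0.5000); cell (7,5); t to first gridline: x 0.9699, y 1.1800 (then +1.1547 / +2.0000)
    (8,5) via x @ 0.9699  # hit
  → r_2 = 0.9699
beam 3: φ=180°, α=60°
  direction (0.5000, 0.8660); cell (7,5); t to first gridline: x 1.6800, y 0.4734 (then +2.0000 / +1.1547)
    (7,6) via y @ 0.4734  # hit
  → r_3 = 0.4734
beam 4: φ=270°, α=150°
  direction (-0.8660, 0.5000); cell (7,5); t to first gridline: x 0.1848, y 0.8200 (then +1.1547 / +2.0000)
    (6,5) via x @ 0.1848
    (6,6) via y @ 0.8200  # hit
  → r_4 = 0.8200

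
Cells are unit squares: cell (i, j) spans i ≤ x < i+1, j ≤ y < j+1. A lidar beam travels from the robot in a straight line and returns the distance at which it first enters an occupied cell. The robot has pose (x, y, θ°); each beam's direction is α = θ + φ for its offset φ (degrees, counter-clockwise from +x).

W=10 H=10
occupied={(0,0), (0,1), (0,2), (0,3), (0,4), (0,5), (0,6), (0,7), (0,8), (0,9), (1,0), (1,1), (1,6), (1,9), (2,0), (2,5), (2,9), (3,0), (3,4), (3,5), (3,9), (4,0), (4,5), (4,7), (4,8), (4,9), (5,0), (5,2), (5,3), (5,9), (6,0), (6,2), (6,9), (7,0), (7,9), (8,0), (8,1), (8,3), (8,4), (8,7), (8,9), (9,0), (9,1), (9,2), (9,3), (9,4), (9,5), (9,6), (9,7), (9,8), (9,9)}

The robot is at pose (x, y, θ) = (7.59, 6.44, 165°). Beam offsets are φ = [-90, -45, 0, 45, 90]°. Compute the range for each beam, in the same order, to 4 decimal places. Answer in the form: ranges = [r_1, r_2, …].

ranges = [1.5841, 2.9560, 2.6814, 4.1454, 3.5614]

beam 1: φ=-90°, α=75°
  dir = (cos 75°, sin 75°) = (0.2588, 0.9659); from cell (7,6)
  next x-line at t=1.5841, next y-line at t=0.5798; Δt_x=3.8637, Δt_y=1.0353
    y: enter (7,7) at t=0.5798
    x: enter (8,7) at t=1.5841 ← occupied
  → r_1 = 1.5841
beam 2: φ=-45°, α=120°
  dir = (cos 120°, sin 120°) = (-0.5000, 0.8660); from cell (7,6)
  next x-line at t=1.1800, next y-line at t=0.6466; Δt_x=2.0000, Δt_y=1.1547
    y: enter (7,7) at t=0.6466
    x: enter (6,7) at t=1.1800
    y: enter (6,8) at t=1.8013
    y: enter (6,9) at t=2.9560 ← occupied
  → r_2 = 2.9560
beam 3: φ=0°, α=165°
  dir = (cos 165°, sin 165°) = (-0.9659, 0.2588); from cell (7,6)
  next x-line at t=0.6108, next y-line at t=2.1637; Δt_x=1.0353, Δt_y=3.8637
    x: enter (6,6) at t=0.6108
    x: enter (5,6) at t=1.6461
    y: enter (5,7) at t=2.1637
    x: enter (4,7) at t=2.6814 ← occupied
  → r_3 = 2.6814
beam 4: φ=45°, α=210°
  dir = (cos 210°, sin 210°) = (-0.8660, -0.5000); from cell (7,6)
  next x-line at t=0.6813, next y-line at t=0.8800; Δt_x=1.1547, Δt_y=2.0000
    x: enter (6,6) at t=0.6813
    y: enter (6,5) at t=0.8800
    x: enter (5,5) at t=1.8360
    y: enter (5,4) at t=2.8800
    x: enter (4,4) at t=2.9907
    x: enter (3,4) at t=4.1454 ← occupied
  → r_4 = 4.1454
beam 5: φ=90°, α=255°
  dir = (cos 255°, sin 255°) = (-0.2588, -0.9659); from cell (7,6)
  next x-line at t=2.2796, next y-line at t=0.4555; Δt_x=3.8637, Δt_y=1.0353
    y: enter (7,5) at t=0.4555
    y: enter (7,4) at t=1.4908
    x: enter (6,4) at t=2.2796
    y: enter (6,3) at t=2.5261
    y: enter (6,2) at t=3.5614 ← occupied
  → r_5 = 3.5614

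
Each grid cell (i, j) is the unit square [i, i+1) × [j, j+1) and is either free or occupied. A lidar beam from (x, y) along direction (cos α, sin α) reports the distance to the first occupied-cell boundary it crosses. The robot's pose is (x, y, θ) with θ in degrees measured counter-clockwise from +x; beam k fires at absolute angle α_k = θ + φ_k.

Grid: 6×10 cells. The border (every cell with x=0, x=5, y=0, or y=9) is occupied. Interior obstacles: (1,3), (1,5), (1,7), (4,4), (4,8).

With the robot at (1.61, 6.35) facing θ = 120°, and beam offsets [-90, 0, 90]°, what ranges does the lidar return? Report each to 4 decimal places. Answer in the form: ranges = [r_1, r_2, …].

ranges = [3.3000, 0.7506, 0.7000]

beam 1: φ=-90°, α=30°
  direction (0.8660, 0.5000); cell (1,6); t to first gridline: x 0.4503, y 1.3000 (then +1.1547 / +2.0000)
    (2,6) via x @ 0.4503
    (2,7) via y @ 1.3000
    (3,7) via x @ 1.6050
    (4,7) via x @ 2.7597
    (4,8) via y @ 3.3000  # hit
  → r_1 = 3.3000
beam 2: φ=0°, α=120°
  direction (-0.5000, 0.8660); cell (1,6); t to first gridline: x 1.2200, y 0.7506 (then +2.0000 / +1.1547)
    (1,7) via y @ 0.7506  # hit
  → r_2 = 0.7506
beam 3: φ=90°, α=210°
  direction (-0.8660, -0.5000); cell (1,6); t to first gridline: x 0.7044, y 0.7000 (then +1.1547 / +2.0000)
    (1,5) via y @ 0.7000  # hit
  → r_3 = 0.7000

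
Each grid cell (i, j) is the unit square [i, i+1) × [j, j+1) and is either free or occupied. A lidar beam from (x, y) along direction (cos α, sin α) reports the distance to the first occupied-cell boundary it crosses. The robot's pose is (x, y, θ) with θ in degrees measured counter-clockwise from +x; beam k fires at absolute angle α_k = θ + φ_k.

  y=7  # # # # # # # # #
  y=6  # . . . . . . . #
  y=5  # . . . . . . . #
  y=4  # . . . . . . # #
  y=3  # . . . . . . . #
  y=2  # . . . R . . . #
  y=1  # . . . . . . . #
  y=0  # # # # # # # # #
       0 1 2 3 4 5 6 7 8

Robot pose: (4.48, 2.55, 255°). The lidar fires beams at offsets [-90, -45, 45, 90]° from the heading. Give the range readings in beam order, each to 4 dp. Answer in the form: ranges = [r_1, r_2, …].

beam 1: φ=-90°, α=165°
  cosα=-0.9659 sinα=0.2588 | (4,2) | tMaxX 0.4969 tMaxY 1.7387 | tΔX 1.0353 tΔY 3.8637
    t=0.4969 [x] (3,2)
    t=1.5322 [x] (2,2)
    t=1.7387 [y] (2,3)
    t=2.5675 [x] (1,3)
    t=3.6028 [x] (0,3) — stop
  → r_1 = 3.6028
beam 2: φ=-45°, α=210°
  cosα=-0.8660 sinα=-0.5000 | (4,2) | tMaxX 0.5543 tMaxY 1.1000 | tΔX 1.1547 tΔY 2.0000
    t=0.5543 [x] (3,2)
    t=1.1000 [y] (3,1)
    t=1.7090 [x] (2,1)
    t=2.8637 [x] (1,1)
    t=3.1000 [y] (1,0) — stop
  → r_2 = 3.1000
beam 3: φ=45°, α=300°
  cosα=0.5000 sinα=-0.8660 | (4,2) | tMaxX 1.0400 tMaxY 0.6351 | tΔX 2.0000 tΔY 1.1547
    t=0.6351 [y] (4,1)
    t=1.0400 [x] (5,1)
    t=1.7898 [y] (5,0) — stop
  → r_3 = 1.7898
beam 4: φ=90°, α=345°
  cosα=0.9659 sinα=-0.2588 | (4,2) | tMaxX 0.5383 tMaxY 2.1250 | tΔX 1.0353 tΔY 3.8637
    t=0.5383 [x] (5,2)
    t=1.5736 [x] (6,2)
    t=2.1250 [y] (6,1)
    t=2.6089 [x] (7,1)
    t=3.6442 [x] (8,1) — stop
  → r_4 = 3.6442

ranges = [3.6028, 3.1000, 1.7898, 3.6442]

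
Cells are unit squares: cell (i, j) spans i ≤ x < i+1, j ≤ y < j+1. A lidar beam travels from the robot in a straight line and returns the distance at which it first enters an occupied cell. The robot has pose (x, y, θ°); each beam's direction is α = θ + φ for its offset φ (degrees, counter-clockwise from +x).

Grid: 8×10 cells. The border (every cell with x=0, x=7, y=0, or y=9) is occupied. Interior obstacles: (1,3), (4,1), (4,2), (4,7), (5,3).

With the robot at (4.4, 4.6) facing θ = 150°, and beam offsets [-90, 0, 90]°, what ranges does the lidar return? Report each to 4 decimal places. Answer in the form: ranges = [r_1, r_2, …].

beam 1: φ=-90°, α=60°
  d=(0.5000,0.8660)  start (4,4)  tX=1.2000 tY=0.4619  stride 1/|dx|=2.0000 1/|dy|=1.1547
    cross y-line → (4,5), t=0.4619
    cross x-line → (5,5), t=1.2000
    cross y-line → (5,6), t=1.6166
    cross y-line → (5,7), t=2.7713
    cross x-line → (6,7), t=3.2000
    cross y-line → (6,8), t=3.9260
    cross y-line → (6,9), t=5.0807 (wall)
  → r_1 = 5.0807
beam 2: φ=0°, α=150°
  d=(-0.8660,0.5000)  start (4,4)  tX=0.4619 tY=0.8000  stride 1/|dx|=1.1547 1/|dy|=2.0000
    cross x-line → (3,4), t=0.4619
    cross y-line → (3,5), t=0.8000
    cross x-line → (2,5), t=1.6166
    cross x-line → (1,5), t=2.7713
    cross y-line → (1,6), t=2.8000
    cross x-line → (0,6), t=3.9260 (wall)
  → r_2 = 3.9260
beam 3: φ=90°, α=240°
  d=(-0.5000,-0.8660)  start (4,4)  tX=0.8000 tY=0.6928  stride 1/|dx|=2.0000 1/|dy|=1.1547
    cross y-line → (4,3), t=0.6928
    cross x-line → (3,3), t=0.8000
    cross y-line → (3,2), t=1.8475
    cross x-line → (2,2), t=2.8000
    cross y-line → (2,1), t=3.0022
    cross y-line → (2,0), t=4.1569 (wall)
  → r_3 = 4.1569

ranges = [5.0807, 3.9260, 4.1569]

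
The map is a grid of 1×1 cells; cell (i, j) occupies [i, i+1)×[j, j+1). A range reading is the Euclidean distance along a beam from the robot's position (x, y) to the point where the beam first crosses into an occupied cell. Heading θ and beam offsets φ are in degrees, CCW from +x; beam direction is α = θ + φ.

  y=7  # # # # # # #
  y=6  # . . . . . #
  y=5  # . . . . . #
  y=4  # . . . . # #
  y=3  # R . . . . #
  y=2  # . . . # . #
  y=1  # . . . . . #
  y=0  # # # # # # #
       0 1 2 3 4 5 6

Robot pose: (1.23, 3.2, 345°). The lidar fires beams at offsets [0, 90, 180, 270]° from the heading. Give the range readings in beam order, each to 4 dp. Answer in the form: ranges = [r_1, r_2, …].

beam 1: φ=0°, α=345°
  direction (0.9659, -0.2588); cell (1,3); t to first gridline: x 0.7972, y 0.7727 (then +1.0353 / +3.8637)
    (1,2) via y @ 0.7727
    (2,2) via x @ 0.7972
    (3,2) via x @ 1.8324
    (4,2) via x @ 2.8677  # hit
  → r_1 = 2.8677
beam 2: φ=90°, α=75°
  direction (0.2588, 0.9659); cell (1,3); t to first gridline: x 2.9751, y 0.8282 (then +3.8637 / +1.0353)
    (1,4) via y @ 0.8282
    (1,5) via y @ 1.8635
    (1,6) via y @ 2.8988
    (2,6) via x @ 2.9751
    (2,7) via y @ 3.9340  # hit
  → r_2 = 3.9340
beam 3: φ=180°, α=165°
  direction (-0.9659, 0.2588); cell (1,3); t to first gridline: x 0.2381, y 3.0910 (then +1.0353 / +3.8637)
    (0,3) via x @ 0.2381  # hit
  → r_3 = 0.2381
beam 4: φ=270°, α=255°
  direction (-0.2588, -0.9659); cell (1,3); t to first gridline: x 0.8887, y 0.2071 (then +3.8637 / +1.0353)
    (1,2) via y @ 0.2071
    (0,2) via x @ 0.8887  # hit
  → r_4 = 0.8887

ranges = [2.8677, 3.9340, 0.2381, 0.8887]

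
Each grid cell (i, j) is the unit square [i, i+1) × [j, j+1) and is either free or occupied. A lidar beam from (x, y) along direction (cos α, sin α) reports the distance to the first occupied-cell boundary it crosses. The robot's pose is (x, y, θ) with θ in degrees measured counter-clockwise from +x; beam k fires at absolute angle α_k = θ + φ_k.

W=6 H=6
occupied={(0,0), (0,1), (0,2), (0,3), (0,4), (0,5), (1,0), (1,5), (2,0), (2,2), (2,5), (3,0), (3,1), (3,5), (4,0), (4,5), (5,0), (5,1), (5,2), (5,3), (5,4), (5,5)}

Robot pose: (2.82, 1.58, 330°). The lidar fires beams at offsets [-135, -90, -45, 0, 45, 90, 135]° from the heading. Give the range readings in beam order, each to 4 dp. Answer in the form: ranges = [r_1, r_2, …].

beam 1: φ=-135°, α=195°
  cosα=-0.9659 sinα=-0.2588 | (2,1) | tMaxX 0.8489 tMaxY 2.2409 | tΔX 1.0353 tΔY 3.8637
    t=0.8489 [x] (1,1)
    t=1.8842 [x] (0,1) — stop
  → r_1 = 1.8842
beam 2: φ=-90°, α=240°
  cosα=-0.5000 sinα=-0.8660 | (2,1) | tMaxX 1.6400 tMaxY 0.6697 | tΔX 2.0000 tΔY 1.1547
    t=0.6697 [y] (2,0) — stop
  → r_2 = 0.6697
beam 3: φ=-45°, α=285°
  cosα=0.2588 sinα=-0.9659 | (2,1) | tMaxX 0.6955 tMaxY 0.6005 | tΔX 3.8637 tΔY 1.0353
    t=0.6005 [y] (2,0) — stop
  → r_3 = 0.6005
beam 4: φ=0°, α=330°
  cosα=0.8660 sinα=-0.5000 | (2,1) | tMaxX 0.2078 tMaxY 1.1600 | tΔX 1.1547 tΔY 2.0000
    t=0.2078 [x] (3,1) — stop
  → r_4 = 0.2078
beam 5: φ=45°, α=15°
  cosα=0.9659 sinα=0.2588 | (2,1) | tMaxX 0.1863 tMaxY 1.6228 | tΔX 1.0353 tΔY 3.8637
    t=0.1863 [x] (3,1) — stop
  → r_5 = 0.1863
beam 6: φ=90°, α=60°
  cosα=0.5000 sinα=0.8660 | (2,1) | tMaxX 0.3600 tMaxY 0.4850 | tΔX 2.0000 tΔY 1.1547
    t=0.3600 [x] (3,1) — stop
  → r_6 = 0.3600
beam 7: φ=135°, α=105°
  cosα=-0.2588 sinα=0.9659 | (2,1) | tMaxX 3.1682 tMaxY 0.4348 | tΔX 3.8637 tΔY 1.0353
    t=0.4348 [y] (2,2) — stop
  → r_7 = 0.4348

ranges = [1.8842, 0.6697, 0.6005, 0.2078, 0.1863, 0.3600, 0.4348]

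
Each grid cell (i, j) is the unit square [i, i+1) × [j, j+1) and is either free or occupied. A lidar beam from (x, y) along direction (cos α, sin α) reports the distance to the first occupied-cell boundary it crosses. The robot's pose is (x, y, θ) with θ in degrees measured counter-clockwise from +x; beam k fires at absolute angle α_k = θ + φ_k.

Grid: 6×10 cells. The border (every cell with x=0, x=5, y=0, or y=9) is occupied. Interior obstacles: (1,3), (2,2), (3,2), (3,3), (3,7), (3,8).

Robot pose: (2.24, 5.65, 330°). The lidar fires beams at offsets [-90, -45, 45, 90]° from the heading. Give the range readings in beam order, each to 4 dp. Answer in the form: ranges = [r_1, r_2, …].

ranges = [1.9053, 2.7435, 2.8574, 1.5588]

beam 1: φ=-90°, α=240°
  direction (-0.5000, -0.8660); cell (2,5); t to first gridline: x 0.4800, y 0.7506 (then +2.0000 / +1.1547)
    (1,5) via x @ 0.4800
    (1,4) via y @ 0.7506
    (1,3) via y @ 1.9053  # hit
  → r_1 = 1.9053
beam 2: φ=-45°, α=285°
  direction (0.2588, -0.9659); cell (2,5); t to first gridline: x 2.9364, y 0.6729 (then +3.8637 / +1.0353)
    (2,4) via y @ 0.6729
    (2,3) via y @ 1.7082
    (2,2) via y @ 2.7435  # hit
  → r_2 = 2.7435
beam 3: φ=45°, α=15°
  direction (0.9659, 0.2588); cell (2,5); t to first gridline: x 0.7868, y 1.3523 (then +1.0353 / +3.8637)
    (3,5) via x @ 0.7868
    (3,6) via y @ 1.3523
    (4,6) via x @ 1.8221
    (5,6) via x @ 2.8574  # hit
  → r_3 = 2.8574
beam 4: φ=90°, α=60°
  direction (0.5000, 0.8660); cell (2,5); t to first gridline: x 1.5200, y 0.4041 (then +2.0000 / +1.1547)
    (2,6) via y @ 0.4041
    (3,6) via x @ 1.5200
    (3,7) via y @ 1.5588  # hit
  → r_4 = 1.5588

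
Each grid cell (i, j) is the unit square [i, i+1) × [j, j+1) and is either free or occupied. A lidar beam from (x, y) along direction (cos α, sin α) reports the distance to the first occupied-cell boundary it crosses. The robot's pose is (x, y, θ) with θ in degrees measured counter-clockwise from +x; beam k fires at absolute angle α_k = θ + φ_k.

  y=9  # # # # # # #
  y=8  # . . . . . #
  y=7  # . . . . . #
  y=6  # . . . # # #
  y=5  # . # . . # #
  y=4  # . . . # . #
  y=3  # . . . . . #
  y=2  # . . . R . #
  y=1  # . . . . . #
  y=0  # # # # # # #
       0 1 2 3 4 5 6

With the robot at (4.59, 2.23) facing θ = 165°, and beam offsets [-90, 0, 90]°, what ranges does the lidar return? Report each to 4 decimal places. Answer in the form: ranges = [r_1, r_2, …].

ranges = [2.8677, 3.7166, 1.2734]

beam 1: φ=-90°, α=75°
  direction (0.2588, 0.9659); cell (4,2); t to first gridline: x 1.5841, y 0.7972 (then +3.8637 / +1.0353)
    (4,3) via y @ 0.7972
    (5,3) via x @ 1.5841
    (5,4) via y @ 1.8324
    (5,5) via y @ 2.8677  # hit
  → r_1 = 2.8677
beam 2: φ=0°, α=165°
  direction (-0.9659, 0.2588); cell (4,2); t to first gridline: x 0.6108, y 2.9751 (then +1.0353 / +3.8637)
    (3,2) via x @ 0.6108
    (2,2) via x @ 1.6461
    (1,2) via x @ 2.6814
    (1,3) via y @ 2.9751
    (0,3) via x @ 3.7166  # hit
  → r_2 = 3.7166
beam 3: φ=90°, α=255°
  direction (-0.2588, -0.9659); cell (4,2); t to first gridline: x 2.2796, y 0.2381 (then +3.8637 / +1.0353)
    (4,1) via y @ 0.2381
    (4,0) via y @ 1.2734  # hit
  → r_3 = 1.2734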